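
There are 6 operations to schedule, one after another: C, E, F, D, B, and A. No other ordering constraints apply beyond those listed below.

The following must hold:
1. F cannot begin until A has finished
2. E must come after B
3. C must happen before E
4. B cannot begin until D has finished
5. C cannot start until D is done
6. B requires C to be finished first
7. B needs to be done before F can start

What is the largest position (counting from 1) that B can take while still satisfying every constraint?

4

Every operation that must follow B has to come after it. Tracing all chains starting from B, those operations are: E, F — 2 in total.
So at least 2 operations follow B, putting B no later than position 4. That position is achievable by scheduling everything else first.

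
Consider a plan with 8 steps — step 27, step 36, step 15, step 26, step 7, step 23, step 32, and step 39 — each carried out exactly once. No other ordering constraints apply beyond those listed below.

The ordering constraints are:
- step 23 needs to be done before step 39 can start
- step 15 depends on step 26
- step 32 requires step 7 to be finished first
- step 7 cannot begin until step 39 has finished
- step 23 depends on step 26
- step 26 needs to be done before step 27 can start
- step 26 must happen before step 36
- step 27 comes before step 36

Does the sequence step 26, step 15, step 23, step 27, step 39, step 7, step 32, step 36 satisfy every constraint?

Yes

Going through the constraints one by one, each required predecessor appears earlier in the sequence than its dependent — e.g. step 26 (position 1) is before step 36 (position 8), as required.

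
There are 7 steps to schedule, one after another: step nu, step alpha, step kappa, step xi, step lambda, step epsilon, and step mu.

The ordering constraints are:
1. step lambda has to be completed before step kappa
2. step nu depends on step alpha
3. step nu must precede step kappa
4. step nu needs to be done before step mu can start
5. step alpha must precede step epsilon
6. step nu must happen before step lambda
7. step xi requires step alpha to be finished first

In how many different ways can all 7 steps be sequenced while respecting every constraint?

90

Step alpha is the only step with nothing required before it, so every ordering starts there.
Systematically extending each partial ordering one step at a time and counting, there are 90 complete orderings.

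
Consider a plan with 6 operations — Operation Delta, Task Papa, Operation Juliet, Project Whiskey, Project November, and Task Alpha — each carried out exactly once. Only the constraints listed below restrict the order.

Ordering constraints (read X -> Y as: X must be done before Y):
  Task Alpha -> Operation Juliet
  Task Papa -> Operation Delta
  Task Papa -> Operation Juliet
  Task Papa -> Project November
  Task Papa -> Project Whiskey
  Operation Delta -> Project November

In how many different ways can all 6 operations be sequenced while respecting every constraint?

The operations with no prerequisites are Task Papa, Task Alpha; any of them can be placed first.
Systematically extending each partial ordering one operation at a time and counting, there are 42 complete orderings.

42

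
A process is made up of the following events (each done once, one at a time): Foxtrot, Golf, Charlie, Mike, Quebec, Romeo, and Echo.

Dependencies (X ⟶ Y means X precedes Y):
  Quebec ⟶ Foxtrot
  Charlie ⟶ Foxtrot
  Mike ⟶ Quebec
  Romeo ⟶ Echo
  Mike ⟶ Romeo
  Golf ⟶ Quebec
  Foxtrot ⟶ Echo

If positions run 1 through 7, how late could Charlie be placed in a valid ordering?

The events that are forced after Charlie, directly or by a chain of constraints, are Foxtrot, Echo. That's 2 events.
So at least 2 events follow Charlie, putting Charlie no later than position 5. That position is achievable by scheduling everything else first.

5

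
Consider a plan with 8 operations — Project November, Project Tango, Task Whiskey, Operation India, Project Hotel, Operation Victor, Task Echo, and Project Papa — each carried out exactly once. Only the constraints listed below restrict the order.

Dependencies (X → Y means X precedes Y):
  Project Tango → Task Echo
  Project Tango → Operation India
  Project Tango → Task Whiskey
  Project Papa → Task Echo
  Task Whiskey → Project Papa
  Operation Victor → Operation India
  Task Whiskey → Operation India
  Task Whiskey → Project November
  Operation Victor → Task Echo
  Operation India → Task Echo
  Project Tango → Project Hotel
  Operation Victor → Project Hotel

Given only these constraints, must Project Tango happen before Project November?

Tracing the constraints gives a chain: Project Tango → Task Whiskey → Project November.
Hence Project Tango necessarily comes before Project November.

Yes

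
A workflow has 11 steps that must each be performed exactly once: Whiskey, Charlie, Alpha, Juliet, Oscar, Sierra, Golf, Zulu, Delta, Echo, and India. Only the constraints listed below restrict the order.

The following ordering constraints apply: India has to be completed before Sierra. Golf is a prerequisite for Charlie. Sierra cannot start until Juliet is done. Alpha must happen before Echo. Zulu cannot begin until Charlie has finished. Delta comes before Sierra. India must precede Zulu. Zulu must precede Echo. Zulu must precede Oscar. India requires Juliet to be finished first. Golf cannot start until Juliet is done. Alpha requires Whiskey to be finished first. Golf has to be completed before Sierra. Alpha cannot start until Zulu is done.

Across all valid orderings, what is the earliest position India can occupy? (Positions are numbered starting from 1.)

2

Working backwards through the constraints from India, its only required predecessor is Juliet.
So at minimum 1 step comes before India, putting India no earlier than position 2. That position is achievable by scheduling exactly that predecessor first.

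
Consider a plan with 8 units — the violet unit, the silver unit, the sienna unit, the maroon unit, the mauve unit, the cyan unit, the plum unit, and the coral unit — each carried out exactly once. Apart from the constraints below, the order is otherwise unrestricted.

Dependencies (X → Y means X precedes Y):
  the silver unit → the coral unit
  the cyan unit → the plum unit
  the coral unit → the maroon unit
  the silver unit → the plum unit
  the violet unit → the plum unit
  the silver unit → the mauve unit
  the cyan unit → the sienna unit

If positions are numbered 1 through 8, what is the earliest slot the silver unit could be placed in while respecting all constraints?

Nothing is required before the silver unit; it can be the very first unit.

1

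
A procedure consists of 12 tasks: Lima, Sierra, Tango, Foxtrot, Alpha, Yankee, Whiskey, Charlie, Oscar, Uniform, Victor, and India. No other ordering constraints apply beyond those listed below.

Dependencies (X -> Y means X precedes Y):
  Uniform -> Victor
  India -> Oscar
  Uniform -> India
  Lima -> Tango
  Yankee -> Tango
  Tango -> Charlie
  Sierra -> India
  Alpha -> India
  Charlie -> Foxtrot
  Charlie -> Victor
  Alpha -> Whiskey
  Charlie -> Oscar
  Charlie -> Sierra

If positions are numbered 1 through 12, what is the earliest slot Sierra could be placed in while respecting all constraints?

Every task that must precede Sierra has to come before it. Tracing all chains that end at Sierra, those tasks are: Lima, Tango, Yankee, Charlie — 4 in total.
With 4 mandatory predecessors, the earliest Sierra can sit is position 4+1 = 5, and placing just those 4 first achieves it.

5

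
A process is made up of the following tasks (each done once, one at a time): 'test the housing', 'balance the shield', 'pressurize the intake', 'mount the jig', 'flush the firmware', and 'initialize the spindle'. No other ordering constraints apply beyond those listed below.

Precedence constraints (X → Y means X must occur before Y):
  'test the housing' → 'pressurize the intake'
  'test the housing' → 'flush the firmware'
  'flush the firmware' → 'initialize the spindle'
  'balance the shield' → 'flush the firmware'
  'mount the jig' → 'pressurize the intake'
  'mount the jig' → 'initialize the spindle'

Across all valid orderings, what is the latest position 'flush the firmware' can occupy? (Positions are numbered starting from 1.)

The only task forced after 'flush the firmware' (directly or by a chain) is 'initialize the spindle'.
With 1 mandatory successor out of 6 tasks total, the latest slot for 'flush the firmware' is 6−1 = 5, and it's reachable by doing all non-successors before 'flush the firmware'.

5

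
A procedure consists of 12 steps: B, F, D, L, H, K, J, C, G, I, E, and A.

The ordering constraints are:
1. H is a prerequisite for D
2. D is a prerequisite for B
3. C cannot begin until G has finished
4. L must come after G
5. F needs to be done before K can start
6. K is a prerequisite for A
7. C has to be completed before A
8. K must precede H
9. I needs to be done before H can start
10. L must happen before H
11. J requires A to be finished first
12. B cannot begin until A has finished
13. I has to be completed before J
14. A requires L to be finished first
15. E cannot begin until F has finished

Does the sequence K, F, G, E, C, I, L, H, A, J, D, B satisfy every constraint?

No

In the proposed order, K appears before F.
That contradicts the constraint that F must precede K.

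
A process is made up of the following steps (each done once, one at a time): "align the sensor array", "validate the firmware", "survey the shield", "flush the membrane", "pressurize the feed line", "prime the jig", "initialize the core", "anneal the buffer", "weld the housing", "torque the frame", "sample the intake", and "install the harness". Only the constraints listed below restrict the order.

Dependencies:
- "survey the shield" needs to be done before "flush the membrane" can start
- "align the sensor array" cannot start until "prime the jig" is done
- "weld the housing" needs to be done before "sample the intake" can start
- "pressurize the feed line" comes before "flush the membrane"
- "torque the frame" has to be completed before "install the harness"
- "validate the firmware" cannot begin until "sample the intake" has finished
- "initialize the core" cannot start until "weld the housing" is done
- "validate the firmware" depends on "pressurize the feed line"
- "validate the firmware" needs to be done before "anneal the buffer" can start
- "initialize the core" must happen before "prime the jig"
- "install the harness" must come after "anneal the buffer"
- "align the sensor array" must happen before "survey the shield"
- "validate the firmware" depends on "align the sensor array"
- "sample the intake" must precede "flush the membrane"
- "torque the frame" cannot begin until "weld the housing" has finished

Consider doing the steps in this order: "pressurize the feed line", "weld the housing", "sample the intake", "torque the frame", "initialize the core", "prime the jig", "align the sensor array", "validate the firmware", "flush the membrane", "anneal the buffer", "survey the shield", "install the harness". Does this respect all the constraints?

Here "survey the shield" comes after "flush the membrane".
Since "survey the shield" is required before "flush the membrane", the ordering is invalid.

No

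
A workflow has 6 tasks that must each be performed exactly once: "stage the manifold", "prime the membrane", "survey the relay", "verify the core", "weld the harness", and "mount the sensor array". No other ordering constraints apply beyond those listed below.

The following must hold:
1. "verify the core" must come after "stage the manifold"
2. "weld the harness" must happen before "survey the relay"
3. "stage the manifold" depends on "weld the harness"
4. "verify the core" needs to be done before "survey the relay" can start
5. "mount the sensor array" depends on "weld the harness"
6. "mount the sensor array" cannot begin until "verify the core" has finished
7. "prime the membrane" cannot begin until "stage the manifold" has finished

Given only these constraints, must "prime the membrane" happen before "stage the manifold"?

No

The constraints actually force "stage the manifold" before "prime the membrane" (via "stage the manifold" → "prime the membrane"), not the other way around.
So "prime the membrane" never precedes "stage the manifold".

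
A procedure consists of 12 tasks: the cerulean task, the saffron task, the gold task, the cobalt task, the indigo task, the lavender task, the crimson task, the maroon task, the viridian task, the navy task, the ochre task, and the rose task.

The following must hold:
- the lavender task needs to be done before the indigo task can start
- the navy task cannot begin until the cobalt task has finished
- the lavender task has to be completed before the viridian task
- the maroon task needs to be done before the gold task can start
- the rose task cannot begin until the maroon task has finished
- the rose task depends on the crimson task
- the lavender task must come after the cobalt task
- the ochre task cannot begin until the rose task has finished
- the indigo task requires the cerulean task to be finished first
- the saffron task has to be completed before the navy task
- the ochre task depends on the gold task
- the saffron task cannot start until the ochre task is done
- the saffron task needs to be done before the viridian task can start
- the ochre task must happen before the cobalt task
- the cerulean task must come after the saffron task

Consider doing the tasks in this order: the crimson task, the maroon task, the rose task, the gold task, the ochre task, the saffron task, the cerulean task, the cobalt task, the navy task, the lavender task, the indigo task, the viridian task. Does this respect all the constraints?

Every stated constraint is respected: the saffron task sits at position 6, ahead of the viridian task at position 12, and each of the other listed pairs likewise has the predecessor earlier in the sequence.

Yes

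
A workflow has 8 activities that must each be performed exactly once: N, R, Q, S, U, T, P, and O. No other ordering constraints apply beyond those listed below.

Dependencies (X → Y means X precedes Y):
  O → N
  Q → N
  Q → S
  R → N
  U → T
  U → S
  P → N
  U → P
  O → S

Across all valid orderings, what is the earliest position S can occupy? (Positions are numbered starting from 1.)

4

The activities that are forced before S, directly or transitively, are Q, U, O. That's 3 activities.
With 3 mandatory predecessors, the earliest S can sit is position 3+1 = 4, and placing just those 3 first achieves it.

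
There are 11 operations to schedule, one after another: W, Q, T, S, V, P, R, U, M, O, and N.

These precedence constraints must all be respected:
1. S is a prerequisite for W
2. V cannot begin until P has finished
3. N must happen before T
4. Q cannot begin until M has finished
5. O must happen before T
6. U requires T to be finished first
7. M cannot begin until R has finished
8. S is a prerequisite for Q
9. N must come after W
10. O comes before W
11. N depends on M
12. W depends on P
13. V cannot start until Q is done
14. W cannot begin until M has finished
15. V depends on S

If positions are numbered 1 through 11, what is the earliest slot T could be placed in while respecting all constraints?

Every operation that must precede T has to come before it. Tracing all chains that end at T, those operations are: W, S, P, R, M, O, N — 7 in total.
So at minimum 7 operations come before T, putting T no earlier than position 8. That position is achievable by scheduling exactly those predecessors first.

8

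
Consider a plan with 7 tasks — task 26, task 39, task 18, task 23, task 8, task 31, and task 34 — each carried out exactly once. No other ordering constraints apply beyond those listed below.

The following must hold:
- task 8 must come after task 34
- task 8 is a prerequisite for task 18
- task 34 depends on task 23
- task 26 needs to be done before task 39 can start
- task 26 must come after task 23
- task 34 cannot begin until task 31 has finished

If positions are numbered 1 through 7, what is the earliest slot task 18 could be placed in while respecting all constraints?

Every task that must precede task 18 has to come before it. Tracing all chains that end at task 18, those tasks are: task 23, task 8, task 31, task 34 — 4 in total.
With 4 mandatory predecessors, the earliest task 18 can sit is position 4+1 = 5, and placing just those 4 first achieves it.

5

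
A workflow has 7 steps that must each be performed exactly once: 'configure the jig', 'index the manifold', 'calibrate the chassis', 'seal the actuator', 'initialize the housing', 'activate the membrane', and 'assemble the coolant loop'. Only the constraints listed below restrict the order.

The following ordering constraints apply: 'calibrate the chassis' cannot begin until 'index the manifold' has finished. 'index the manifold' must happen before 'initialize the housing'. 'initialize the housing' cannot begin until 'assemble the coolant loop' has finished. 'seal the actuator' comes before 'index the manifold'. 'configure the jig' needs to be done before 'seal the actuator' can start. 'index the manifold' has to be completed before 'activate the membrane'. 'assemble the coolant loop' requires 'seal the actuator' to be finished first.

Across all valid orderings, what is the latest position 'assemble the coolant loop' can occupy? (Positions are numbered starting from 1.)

6

Following the constraints forward from 'assemble the coolant loop', its only required successor is 'initialize the housing'.
So at least 1 step follows 'assemble the coolant loop', putting 'assemble the coolant loop' no later than position 6. That position is achievable by scheduling everything else first.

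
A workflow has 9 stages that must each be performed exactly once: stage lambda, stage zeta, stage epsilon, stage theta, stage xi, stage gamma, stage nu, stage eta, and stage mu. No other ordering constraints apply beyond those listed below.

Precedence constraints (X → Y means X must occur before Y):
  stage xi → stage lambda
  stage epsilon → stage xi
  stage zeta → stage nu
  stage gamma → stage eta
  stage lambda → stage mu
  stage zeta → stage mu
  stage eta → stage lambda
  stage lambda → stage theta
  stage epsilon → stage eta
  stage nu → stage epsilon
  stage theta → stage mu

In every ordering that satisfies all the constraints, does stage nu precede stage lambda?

Yes

There is a constraint chain stage nu → stage epsilon → stage xi → stage lambda.
So stage nu must precede stage lambda in any valid ordering.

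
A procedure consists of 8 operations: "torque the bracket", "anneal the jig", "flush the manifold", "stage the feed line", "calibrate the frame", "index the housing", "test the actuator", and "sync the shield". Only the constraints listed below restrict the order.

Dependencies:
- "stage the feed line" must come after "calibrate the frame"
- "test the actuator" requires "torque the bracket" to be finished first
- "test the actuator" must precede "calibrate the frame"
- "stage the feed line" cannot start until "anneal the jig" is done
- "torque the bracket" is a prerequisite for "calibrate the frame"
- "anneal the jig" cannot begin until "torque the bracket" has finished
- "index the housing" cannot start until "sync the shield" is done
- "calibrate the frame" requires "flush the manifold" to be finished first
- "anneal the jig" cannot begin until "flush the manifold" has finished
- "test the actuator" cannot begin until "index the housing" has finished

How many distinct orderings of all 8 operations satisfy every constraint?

The operations with no prerequisites are "torque the bracket", "flush the manifold", "sync the shield"; any of them can be placed first.
Systematically extending each partial ordering one operation at a time and counting, there are 50 complete orderings.

50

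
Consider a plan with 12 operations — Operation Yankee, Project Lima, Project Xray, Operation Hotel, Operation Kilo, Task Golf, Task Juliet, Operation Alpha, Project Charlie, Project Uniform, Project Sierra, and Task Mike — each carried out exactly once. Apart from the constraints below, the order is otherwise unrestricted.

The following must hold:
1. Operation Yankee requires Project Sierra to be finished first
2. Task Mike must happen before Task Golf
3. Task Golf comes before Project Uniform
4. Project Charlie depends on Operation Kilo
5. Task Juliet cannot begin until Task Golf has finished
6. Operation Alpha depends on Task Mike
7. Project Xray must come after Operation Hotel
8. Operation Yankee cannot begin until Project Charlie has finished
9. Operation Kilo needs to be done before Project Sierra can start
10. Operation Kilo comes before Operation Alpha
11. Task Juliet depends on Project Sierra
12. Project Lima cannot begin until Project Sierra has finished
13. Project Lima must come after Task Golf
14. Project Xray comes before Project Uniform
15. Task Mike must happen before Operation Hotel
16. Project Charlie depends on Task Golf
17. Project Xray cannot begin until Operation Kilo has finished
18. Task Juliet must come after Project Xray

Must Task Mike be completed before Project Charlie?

Yes

There is a constraint chain Task Mike → Task Golf → Project Charlie.
That forces Task Mike before Project Charlie in every valid schedule.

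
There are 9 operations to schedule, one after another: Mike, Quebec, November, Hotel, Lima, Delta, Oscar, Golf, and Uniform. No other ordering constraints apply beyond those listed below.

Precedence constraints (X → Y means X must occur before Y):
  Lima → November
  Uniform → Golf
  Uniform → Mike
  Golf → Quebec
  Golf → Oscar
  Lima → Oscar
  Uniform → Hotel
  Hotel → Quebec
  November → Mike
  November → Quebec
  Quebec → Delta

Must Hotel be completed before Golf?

No

Hotel and Golf are not related by any chain of constraints.
So Hotel can come before Golf or after — it is not forced.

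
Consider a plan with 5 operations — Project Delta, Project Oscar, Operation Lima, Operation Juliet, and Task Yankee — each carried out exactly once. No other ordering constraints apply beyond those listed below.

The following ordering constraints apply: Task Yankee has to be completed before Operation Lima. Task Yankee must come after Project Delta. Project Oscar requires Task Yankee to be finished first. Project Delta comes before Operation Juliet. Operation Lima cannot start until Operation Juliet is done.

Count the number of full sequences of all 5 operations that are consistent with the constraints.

5

Project Delta is the only operation with nothing required before it, so every ordering starts there.
Counting all ways to extend the partial order to a total order gives 5.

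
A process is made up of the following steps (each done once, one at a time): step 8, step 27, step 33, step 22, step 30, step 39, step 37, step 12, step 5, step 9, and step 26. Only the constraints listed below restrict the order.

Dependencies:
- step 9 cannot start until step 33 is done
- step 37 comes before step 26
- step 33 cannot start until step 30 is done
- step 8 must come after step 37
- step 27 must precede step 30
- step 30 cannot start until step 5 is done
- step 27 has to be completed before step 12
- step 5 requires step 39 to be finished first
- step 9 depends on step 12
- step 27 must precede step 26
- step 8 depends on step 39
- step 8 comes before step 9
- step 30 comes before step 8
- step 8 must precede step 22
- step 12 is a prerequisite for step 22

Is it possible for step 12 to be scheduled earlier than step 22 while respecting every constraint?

Every valid ordering already has step 12 before step 22 (the constraints require it), so in particular at least one does.

Yes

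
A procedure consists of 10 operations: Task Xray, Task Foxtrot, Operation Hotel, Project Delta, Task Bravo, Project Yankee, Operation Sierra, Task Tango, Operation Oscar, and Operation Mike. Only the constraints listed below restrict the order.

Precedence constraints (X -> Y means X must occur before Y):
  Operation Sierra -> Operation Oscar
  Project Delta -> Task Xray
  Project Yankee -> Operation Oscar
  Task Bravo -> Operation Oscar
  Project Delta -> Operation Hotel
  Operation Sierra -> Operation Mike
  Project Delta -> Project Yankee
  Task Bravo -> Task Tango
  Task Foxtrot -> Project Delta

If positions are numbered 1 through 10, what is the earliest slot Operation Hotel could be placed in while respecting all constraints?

Every operation that must precede Operation Hotel has to come before it. Tracing all chains that end at Operation Hotel, those operations are: Task Foxtrot, Project Delta — 2 in total.
With 2 mandatory predecessors, the earliest Operation Hotel can sit is position 2+1 = 3, and placing just those 2 first achieves it.

3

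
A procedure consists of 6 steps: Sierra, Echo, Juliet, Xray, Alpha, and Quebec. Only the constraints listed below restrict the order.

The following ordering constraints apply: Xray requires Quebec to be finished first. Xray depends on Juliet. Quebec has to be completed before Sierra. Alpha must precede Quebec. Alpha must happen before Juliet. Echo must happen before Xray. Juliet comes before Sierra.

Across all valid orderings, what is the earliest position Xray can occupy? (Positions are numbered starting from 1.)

5

The steps that are forced before Xray, directly or transitively, are Echo, Juliet, Alpha, Quebec. That's 4 steps.
With 4 mandatory predecessors, the earliest Xray can sit is position 4+1 = 5, and placing just those 4 first achieves it.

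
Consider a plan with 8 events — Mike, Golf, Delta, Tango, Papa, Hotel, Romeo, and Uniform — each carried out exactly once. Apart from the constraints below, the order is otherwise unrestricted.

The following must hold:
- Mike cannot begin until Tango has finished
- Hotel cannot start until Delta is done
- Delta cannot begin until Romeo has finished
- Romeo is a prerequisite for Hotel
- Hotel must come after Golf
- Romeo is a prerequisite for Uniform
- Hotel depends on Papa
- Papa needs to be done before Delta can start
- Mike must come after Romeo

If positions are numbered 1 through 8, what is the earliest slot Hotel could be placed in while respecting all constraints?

The events that are forced before Hotel, directly or transitively, are Golf, Delta, Papa, Romeo. That's 4 events.
So at minimum 4 events come before Hotel, putting Hotel no earlier than position 5. That position is achievable by scheduling exactly those predecessors first.

5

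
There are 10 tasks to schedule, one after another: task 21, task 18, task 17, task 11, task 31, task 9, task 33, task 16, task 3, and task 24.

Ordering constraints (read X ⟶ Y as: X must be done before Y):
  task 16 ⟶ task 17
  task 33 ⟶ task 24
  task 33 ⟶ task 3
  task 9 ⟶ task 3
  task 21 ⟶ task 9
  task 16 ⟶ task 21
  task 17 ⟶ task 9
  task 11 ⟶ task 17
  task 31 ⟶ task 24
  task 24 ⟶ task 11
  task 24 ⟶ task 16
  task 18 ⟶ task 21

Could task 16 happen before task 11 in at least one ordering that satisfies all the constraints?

No chain of constraints runs from task 11 to task 16, so task 11 is not required to come first.
So a valid ordering placing task 16 earlier than task 11 exists.

Yes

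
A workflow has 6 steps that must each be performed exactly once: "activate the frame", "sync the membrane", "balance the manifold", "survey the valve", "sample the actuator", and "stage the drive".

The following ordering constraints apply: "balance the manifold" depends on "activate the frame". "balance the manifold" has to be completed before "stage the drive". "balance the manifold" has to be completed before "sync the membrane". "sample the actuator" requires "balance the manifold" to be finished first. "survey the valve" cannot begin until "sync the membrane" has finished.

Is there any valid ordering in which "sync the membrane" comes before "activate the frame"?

No

Following "activate the frame" → "balance the manifold" → "sync the membrane", "activate the frame" must precede "sync the membrane" in every valid ordering.
So no valid ordering can have "sync the membrane" before "activate the frame".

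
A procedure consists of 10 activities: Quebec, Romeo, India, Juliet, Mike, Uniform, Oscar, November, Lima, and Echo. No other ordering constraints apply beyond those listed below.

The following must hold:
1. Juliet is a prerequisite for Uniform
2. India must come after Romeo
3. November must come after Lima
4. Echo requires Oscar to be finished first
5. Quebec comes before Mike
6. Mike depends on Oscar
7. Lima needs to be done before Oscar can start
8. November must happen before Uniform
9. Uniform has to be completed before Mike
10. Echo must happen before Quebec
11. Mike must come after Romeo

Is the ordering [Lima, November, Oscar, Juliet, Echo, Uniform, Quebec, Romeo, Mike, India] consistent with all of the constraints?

Going through the constraints one by one, each required predecessor appears earlier in the sequence than its dependent — e.g. Oscar (position 3) is before Mike (position 9), as required.

Yes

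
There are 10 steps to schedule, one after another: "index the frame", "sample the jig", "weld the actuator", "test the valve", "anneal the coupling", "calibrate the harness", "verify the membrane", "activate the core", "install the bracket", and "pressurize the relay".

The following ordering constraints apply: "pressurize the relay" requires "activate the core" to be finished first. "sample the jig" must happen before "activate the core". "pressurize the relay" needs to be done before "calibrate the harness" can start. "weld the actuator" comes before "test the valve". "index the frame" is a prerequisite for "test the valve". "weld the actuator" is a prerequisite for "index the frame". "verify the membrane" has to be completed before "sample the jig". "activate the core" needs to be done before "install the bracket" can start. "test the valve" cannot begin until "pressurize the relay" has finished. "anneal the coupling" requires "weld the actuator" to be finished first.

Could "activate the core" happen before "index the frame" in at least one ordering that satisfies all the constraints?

The constraints leave "activate the core" and "index the frame" unordered relative to each other; nothing requires "index the frame" earlier.
That means at least one valid schedule has "activate the core" before "index the frame".

Yes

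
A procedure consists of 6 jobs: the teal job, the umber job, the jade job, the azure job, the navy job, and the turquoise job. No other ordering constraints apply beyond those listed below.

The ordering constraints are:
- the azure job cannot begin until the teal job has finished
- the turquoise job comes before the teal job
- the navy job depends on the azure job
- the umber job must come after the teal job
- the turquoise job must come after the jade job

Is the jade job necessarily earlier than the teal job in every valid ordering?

Chaining the stated constraints: the jade job → the turquoise job → the teal job.
Hence the jade job necessarily comes before the teal job.

Yes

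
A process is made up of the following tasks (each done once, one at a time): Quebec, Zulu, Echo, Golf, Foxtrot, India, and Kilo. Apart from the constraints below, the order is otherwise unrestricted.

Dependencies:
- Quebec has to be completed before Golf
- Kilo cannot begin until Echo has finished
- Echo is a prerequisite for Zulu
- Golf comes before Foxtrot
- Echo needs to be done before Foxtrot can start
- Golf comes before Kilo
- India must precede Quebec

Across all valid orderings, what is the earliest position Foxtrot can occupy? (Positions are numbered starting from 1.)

5

Every task that must precede Foxtrot has to come before it. Tracing all chains that end at Foxtrot, those tasks are: Quebec, Echo, Golf, India — 4 in total.
So at minimum 4 tasks come before Foxtrot, putting Foxtrot no earlier than position 5. That position is achievable by scheduling exactly those predecessors first.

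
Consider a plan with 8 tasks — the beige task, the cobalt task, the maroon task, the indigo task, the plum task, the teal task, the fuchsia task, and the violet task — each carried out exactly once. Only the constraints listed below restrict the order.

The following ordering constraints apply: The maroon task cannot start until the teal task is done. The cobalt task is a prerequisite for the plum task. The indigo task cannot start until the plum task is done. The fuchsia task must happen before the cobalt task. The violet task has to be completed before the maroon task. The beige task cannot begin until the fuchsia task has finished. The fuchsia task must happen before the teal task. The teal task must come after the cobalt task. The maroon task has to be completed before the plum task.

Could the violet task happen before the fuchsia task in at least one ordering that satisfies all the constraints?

No chain of constraints runs from the fuchsia task to the violet task, so the fuchsia task is not required to come first.
That means at least one valid schedule has the violet task before the fuchsia task.

Yes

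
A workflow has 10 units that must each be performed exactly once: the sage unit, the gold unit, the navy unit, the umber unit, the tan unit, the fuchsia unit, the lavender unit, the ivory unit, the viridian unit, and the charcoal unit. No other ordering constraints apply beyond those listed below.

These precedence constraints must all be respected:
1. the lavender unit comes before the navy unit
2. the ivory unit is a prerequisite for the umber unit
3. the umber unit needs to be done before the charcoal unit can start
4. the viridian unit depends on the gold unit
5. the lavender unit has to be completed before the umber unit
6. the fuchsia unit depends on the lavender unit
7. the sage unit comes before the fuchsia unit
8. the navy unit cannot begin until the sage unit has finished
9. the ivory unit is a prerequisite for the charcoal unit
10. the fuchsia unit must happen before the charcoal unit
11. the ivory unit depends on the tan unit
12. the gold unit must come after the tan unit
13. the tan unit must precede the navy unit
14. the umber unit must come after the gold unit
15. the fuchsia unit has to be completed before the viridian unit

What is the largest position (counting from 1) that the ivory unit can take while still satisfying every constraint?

8

Following every chain forward from the ivory unit, the units that must come later are the umber unit, the charcoal unit — 2 of them.
So at least 2 units follow the ivory unit, putting the ivory unit no later than position 8. That position is achievable by scheduling everything else first.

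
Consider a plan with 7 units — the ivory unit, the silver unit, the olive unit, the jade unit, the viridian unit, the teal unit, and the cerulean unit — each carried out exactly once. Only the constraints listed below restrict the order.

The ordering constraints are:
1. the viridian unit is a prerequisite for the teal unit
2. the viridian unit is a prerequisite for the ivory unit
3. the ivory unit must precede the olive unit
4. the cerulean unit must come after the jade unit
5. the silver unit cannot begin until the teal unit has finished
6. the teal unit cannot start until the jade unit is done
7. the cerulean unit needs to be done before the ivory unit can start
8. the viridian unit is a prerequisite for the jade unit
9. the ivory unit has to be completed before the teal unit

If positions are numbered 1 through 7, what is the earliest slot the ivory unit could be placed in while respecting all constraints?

The units that are forced before the ivory unit, directly or transitively, are the jade unit, the viridian unit, the cerulean unit. That's 3 units.
With 3 mandatory predecessors, the earliest the ivory unit can sit is position 3+1 = 4, and placing just those 3 first achieves it.

4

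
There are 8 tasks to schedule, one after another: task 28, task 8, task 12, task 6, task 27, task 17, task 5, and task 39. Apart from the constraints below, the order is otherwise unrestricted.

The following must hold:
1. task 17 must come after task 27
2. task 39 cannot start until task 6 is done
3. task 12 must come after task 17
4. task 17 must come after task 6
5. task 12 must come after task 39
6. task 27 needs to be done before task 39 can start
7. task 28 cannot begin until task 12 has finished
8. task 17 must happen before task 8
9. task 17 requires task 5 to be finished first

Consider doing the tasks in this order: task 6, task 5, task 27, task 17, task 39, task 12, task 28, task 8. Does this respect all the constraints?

Checking each listed constraint against this order: for instance, task 17 is in position 4 and task 8 in position 8, so that constraint holds — and the remaining constraints check out the same way.

Yes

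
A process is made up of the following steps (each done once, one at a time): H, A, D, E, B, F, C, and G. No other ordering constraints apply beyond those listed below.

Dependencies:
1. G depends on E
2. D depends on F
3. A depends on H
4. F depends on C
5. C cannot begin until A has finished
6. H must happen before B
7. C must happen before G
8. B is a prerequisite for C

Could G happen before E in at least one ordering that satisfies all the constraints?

No

There is a dependency chain E → G, so G always comes after E.
So no valid ordering can have G before E.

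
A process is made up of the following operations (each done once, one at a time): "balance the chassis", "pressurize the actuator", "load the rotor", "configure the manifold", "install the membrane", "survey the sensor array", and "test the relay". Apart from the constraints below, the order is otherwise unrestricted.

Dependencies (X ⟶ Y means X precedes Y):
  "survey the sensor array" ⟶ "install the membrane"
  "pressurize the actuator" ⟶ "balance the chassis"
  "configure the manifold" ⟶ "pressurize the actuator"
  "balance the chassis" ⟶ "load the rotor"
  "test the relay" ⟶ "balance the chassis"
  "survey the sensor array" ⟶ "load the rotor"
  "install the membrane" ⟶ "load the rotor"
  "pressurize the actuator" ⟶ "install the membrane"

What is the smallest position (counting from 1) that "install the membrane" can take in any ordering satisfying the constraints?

4

The operations that are forced before "install the membrane", directly or transitively, are "pressurize the actuator", "configure the manifold", "survey the sensor array". That's 3 operations.
With 3 mandatory predecessors, the earliest "install the membrane" can sit is position 3+1 = 4, and placing just those 3 first achieves it.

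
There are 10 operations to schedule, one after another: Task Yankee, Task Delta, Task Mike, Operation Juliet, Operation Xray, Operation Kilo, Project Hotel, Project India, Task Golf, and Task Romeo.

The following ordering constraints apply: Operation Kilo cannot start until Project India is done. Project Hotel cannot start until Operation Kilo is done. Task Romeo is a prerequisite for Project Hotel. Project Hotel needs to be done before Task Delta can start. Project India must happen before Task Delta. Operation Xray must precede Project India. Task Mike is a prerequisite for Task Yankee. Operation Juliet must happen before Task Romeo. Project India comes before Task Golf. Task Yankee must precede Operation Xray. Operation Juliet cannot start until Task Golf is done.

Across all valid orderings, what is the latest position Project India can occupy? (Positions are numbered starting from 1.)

The operations that are forced after Project India, directly or by a chain of constraints, are Task Delta, Operation Juliet, Operation Kilo, Project Hotel, Task Golf, Task Romeo. That's 6 operations.
With 6 mandatory successors out of 10 operations total, the latest slot for Project India is 10−6 = 4, and it's reachable by doing all non-successors before Project India.

4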